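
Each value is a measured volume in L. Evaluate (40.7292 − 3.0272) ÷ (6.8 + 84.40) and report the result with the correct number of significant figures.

40.7292 − 3.0272 = 37.7020, limited to 4 d.p. → 6 s.f.; 6.8 + 84.40 = 91.20, limited to 1 d.p. → 3 s.f.
Carrying full precision, 37.7020 ÷ 91.20 = 0.413399122807…; keep min(6, 3) = 3 s.f.
Rounded to 3 significant figures: 0.413.

0.413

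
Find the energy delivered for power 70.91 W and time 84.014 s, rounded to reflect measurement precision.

energy delivered = 70.91 W × 84.014 s = 5957.43274 J.
70.91 has 4 significant figures; 84.014 has 5.
Division/multiplication keeps the fewest: 4 significant figures.
Rounded: 5957 J.

5957 J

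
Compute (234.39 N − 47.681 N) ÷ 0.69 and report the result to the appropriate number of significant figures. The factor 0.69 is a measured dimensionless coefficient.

234.39 N − 47.681 N = 186.709 N; the difference is limited to 2 decimal places (5 s.f.).
Carrying full precision, 186.709 ÷ 0.69 = 270.592753623… N; 0.69 has 2 s.f., so the result keeps min(5, 2) = 2 s.f.
Rounded to 2 significant figures: 2.7 × 10^2 N.

2.7 × 10^2 N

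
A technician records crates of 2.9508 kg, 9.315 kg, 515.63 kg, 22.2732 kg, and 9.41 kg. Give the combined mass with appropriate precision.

2.9508 kg + 9.315 kg + 515.63 kg + 22.2732 kg + 9.41 kg = 559.5790 kg.
Addition/subtraction keeps the fewest decimal places: 2.9508 → 4 decimal places, 9.315 → 3 decimal places, 515.63 → 2 decimal places, 22.2732 → 4 decimal places, 9.41 → 2 decimal places; limit is 2.
Rounded to 2 decimal places: 559.58 kg.

559.58 kg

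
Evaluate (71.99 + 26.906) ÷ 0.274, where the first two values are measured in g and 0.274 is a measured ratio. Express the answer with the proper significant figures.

71.99 g + 26.906 g = 98.896 g; the sum is limited to 2 decimal places (4 s.f.).
Carrying full precision, 98.896 ÷ 0.274 = 360.934306569… g; 0.274 has 3 s.f., so the result keeps min(4, 3) = 3 s.f.
Rounded to 3 significant figures: 361 g.

361 g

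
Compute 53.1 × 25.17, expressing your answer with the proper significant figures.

1.34 × 10^3

53.1 × 25.17 = 1336.527
Multiplication/division keeps the fewest significant figures: 53.1 → 3 s.f., 25.17 → 4 s.f.; limit is 3.
Rounded to 3 significant figures: 1.34 × 10^3.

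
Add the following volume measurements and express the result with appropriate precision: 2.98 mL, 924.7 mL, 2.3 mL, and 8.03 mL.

2.98 mL + 924.7 mL + 2.3 mL + 8.03 mL = 938.01 mL.
Addition/subtraction keeps the fewest decimal places: 2.98 → 2 decimal places, 924.7 → 1 decimal place, 2.3 → 1 decimal place, 8.03 → 2 decimal places; limit is 1.
Rounded to 1 decimal place: 938.0 mL.

938.0 mL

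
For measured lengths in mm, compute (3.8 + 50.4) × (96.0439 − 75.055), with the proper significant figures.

3.8 + 50.4 = 54.2, limited to 1 d.p. → 3 s.f.; 96.0439 − 75.055 = 20.9889, limited to 3 d.p. → 5 s.f.
Carrying full precision, 54.2 × 20.9889 = 1137.59838; keep min(3, 5) = 3 s.f.
Rounded to 3 significant figures: 1.14 × 10^3 mm².

1.14 × 10^3 mm²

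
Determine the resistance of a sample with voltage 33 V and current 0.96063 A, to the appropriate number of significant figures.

resistance = 33 V ÷ 0.96063 A = 34.3524562006… Ω.
33 has 2 significant figures; 0.96063 has 5.
Division/multiplication keeps the fewest: 2 significant figures.
Rounded: 34 Ω.

34 Ω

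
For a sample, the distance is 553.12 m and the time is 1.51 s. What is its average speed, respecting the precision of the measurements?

3.66 × 10^2 m/s

average speed = 553.12 m ÷ 1.51 s = 366.304635762… m/s.
553.12 has 5 significant figures; 1.51 has 3.
Division/multiplication keeps the fewest: 3 significant figures.
Rounded: 3.66 × 10^2 m/s.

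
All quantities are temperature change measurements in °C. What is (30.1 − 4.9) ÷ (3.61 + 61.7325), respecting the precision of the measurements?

30.1 − 4.9 = 25.2, limited to 1 d.p. → 3 s.f.; 3.61 + 61.7325 = 65.3425, limited to 2 d.p. → 4 s.f.
Carrying full precision, 25.2 ÷ 65.3425 = 0.385660175231…; keep min(3, 4) = 3 s.f.
Rounded to 3 significant figures: 3.86 × 10^-1.

3.86 × 10^-1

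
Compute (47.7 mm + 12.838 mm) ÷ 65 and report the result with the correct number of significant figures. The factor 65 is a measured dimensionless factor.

47.7 mm + 12.838 mm = 60.538 mm; the sum is limited to 1 decimal place (3 s.f.).
Carrying full precision, 60.538 ÷ 65 = 0.931353846154… mm; 65 has 2 s.f., so the result keeps min(3, 2) = 2 s.f.
Rounded to 2 significant figures: 0.93 mm.

0.93 mm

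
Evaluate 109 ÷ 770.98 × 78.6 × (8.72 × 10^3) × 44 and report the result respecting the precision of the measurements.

109 ÷ 770.98 × 78.6 × (8.72 × 10^3) × 44 = 4263586.64557…
Multiplication/division keeps the fewest significant figures: 109 → 3 s.f., 770.98 → 5 s.f., 78.6 → 3 s.f., 8.72 × 10^3 → 3 s.f., 44 → 2 s.f.; limit is 2.
Rounded to 2 significant figures: 4.3 × 10^6.

4.3 × 10^6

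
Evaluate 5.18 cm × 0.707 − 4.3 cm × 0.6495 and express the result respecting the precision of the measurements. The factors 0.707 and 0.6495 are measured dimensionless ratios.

5.18 × 0.707 = 3.66226 → 3.66 cm (3 s.f., last digit at the 10^-2 place).
4.3 × 0.6495 = 2.79285 → 2.8 cm (2 s.f., last digit at the 10^-1 place).
Difference: 0.86941 cm; keep the coarser place, 10^-1.
Result: 9 × 10⁻¹ cm.

9 × 10⁻¹ cm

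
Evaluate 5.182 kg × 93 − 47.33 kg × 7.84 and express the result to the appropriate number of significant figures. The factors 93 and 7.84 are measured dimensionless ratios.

5.182 × 93 = 481.926 → 4.8 × 10² kg (2 s.f., last digit at the 10^1 place).
47.33 × 7.84 = 371.0672 → 371 kg (3 s.f., last digit at the 10^0 place).
Difference: 110.8588 kg; keep the coarser place, 10^1.
Result: 1.1 × 10² kg.

1.1 × 10² kg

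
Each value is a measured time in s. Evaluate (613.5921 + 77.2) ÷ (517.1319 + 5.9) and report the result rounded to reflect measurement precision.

1.321

613.5921 + 77.2 = 690.7921, limited to 1 d.p. → 4 s.f.; 517.1319 + 5.9 = 523.0319, limited to 1 d.p. → 4 s.f.
Carrying full precision, 690.7921 ÷ 523.0319 = 1.32074563712…; keep min(4, 4) = 4 s.f.
Rounded to 4 significant figures: 1.321.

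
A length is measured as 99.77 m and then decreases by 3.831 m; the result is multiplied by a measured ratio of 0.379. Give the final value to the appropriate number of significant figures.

99.77 m − 3.831 m = 95.939 m; the difference is limited to 2 decimal places (4 s.f.).
Carrying full precision, 95.939 × 0.379 = 36.360881 m; 0.379 has 3 s.f., so the result keeps min(4, 3) = 3 s.f.
Rounded to 3 significant figures: 36.4 m.

36.4 m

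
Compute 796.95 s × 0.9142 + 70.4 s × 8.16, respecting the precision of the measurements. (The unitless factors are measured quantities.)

1303 s

796.95 × 0.9142 = 728.57169 → 728.6 s (4 s.f., last digit at the 10^-1 place).
70.4 × 8.16 = 574.464 → 574 s (3 s.f., last digit at the 10^0 place).
Sum: 1303.03569 s; keep the coarser place, 10^0.
Result: 1303 s.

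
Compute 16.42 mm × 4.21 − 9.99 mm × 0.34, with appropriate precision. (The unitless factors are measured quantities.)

65.7 mm

16.42 × 4.21 = 69.1282 → 69.1 mm (3 s.f., last digit at the 10^-1 place).
9.99 × 0.34 = 3.3966 → 3.4 mm (2 s.f., last digit at the 10^-1 place).
Difference: 65.7316 mm; keep the coarser place, 10^-1.
Result: 65.7 mm.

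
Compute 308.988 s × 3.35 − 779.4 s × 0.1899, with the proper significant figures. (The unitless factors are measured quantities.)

8.9 × 10^2 s

308.988 × 3.35 = 1035.1098 → 1.04 × 10^3 s (3 s.f., last digit at the 10^1 place).
779.4 × 0.1899 = 148.00806 → 148.0 s (4 s.f., last digit at the 10^-1 place).
Difference: 887.10174 s; keep the coarser place, 10^1.
Result: 8.9 × 10^2 s.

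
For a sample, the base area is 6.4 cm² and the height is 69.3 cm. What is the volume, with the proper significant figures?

4.4 × 10^2 cm³

volume = 6.4 cm² × 69.3 cm = 443.52 cm³.
6.4 has 2 significant figures; 69.3 has 3.
Division/multiplication keeps the fewest: 2 significant figures.
Rounded: 4.4 × 10^2 cm³.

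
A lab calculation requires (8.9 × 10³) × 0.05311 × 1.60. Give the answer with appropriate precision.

(8.9 × 10³) × 0.05311 × 1.60 = 756.2864
Multiplication/division keeps the fewest significant figures: 8.9 × 10³ → 2 s.f., 0.05311 → 4 s.f., 1.60 → 3 s.f.; limit is 2.
Rounded to 2 significant figures: 7.6 × 10².

7.6 × 10²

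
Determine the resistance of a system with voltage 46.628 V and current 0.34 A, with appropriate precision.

1.4 × 10^2 Ω

resistance = 46.628 V ÷ 0.34 A = 137.141176471… Ω.
46.628 has 5 significant figures; 0.34 has 2.
Division/multiplication keeps the fewest: 2 significant figures.
Rounded: 1.4 × 10^2 Ω.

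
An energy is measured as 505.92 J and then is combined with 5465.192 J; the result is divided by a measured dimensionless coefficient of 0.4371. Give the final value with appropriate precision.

505.92 J + 5465.192 J = 5971.112 J; the sum is limited to 2 decimal places (6 s.f.).
Carrying full precision, 5971.112 ÷ 0.4371 = 13660.7458248… J; 0.4371 has 4 s.f., so the result keeps min(6, 4) = 4 s.f.
Rounded to 4 significant figures: 1.366 × 10⁴ J.

1.366 × 10⁴ J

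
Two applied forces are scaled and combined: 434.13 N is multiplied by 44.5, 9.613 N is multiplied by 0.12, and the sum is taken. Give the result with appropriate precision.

1.93 × 10^4 N

434.13 × 44.5 = 19318.785 → 1.93 × 10^4 N (3 s.f., last digit at the 10^2 place).
9.613 × 0.12 = 1.15356 → 1.2 N (2 s.f., last digit at the 10^-1 place).
Sum: 19319.93856 N; keep the coarser place, 10^2.
Result: 1.93 × 10^4 N.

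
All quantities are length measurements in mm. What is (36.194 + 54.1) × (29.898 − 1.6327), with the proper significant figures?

36.194 + 54.1 = 90.294, limited to 1 d.p. → 3 s.f.; 29.898 − 1.6327 = 28.2653, limited to 3 d.p. → 5 s.f.
Carrying full precision, 90.294 × 28.2653 = 2552.1869982; keep min(3, 5) = 3 s.f.
Rounded to 3 significant figures: 2.55 × 10^3 mm².

2.55 × 10^3 mm²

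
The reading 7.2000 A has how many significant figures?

7.2000: trailing zeros after a decimal point are significant.

5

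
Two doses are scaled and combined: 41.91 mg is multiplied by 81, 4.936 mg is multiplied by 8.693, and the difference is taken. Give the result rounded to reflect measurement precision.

3.4 × 10³ mg

41.91 × 81 = 3394.71 → 3.4 × 10³ mg (2 s.f., last digit at the 10^2 place).
4.936 × 8.693 = 42.908648 → 42.91 mg (4 s.f., last digit at the 10^-2 place).
Difference: 3351.801352 mg; keep the coarser place, 10^2.
Result: 3.4 × 10³ mg.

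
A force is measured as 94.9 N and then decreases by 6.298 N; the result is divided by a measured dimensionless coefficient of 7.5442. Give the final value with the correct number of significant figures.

11.7 N

94.9 N − 6.298 N = 88.602 N; the difference is limited to 1 decimal place (3 s.f.).
Carrying full precision, 88.602 ÷ 7.5442 = 11.7443864161… N; 7.5442 has 5 s.f., so the result keeps min(3, 5) = 3 s.f.
Rounded to 3 significant figures: 11.7 N.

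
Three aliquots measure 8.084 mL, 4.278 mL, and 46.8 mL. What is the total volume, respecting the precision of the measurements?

59.2 mL

8.084 mL + 4.278 mL + 46.8 mL = 59.162 mL.
Addition/subtraction keeps the fewest decimal places: 8.084 → 3 decimal places, 4.278 → 3 decimal places, 46.8 → 1 decimal place; limit is 1.
Rounded to 1 decimal place: 59.2 mL.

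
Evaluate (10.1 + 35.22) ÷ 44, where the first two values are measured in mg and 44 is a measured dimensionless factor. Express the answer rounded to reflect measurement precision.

10.1 mg + 35.22 mg = 45.32 mg; the sum is limited to 1 decimal place (3 s.f.).
Carrying full precision, 45.32 ÷ 44 = 1.03 mg; 44 has 2 s.f., so the result keeps min(3, 2) = 2 s.f.
Rounded to 2 significant figures: 1.0 mg.

1.0 mg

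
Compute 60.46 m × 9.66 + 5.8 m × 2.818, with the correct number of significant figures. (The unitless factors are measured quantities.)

60.46 × 9.66 = 584.0436 → 5.84 × 10² m (3 s.f., last digit at the 10^0 place).
5.8 × 2.818 = 16.3444 → 16 m (2 s.f., last digit at the 10^0 place).
Sum: 600.388 m; keep the coarser place, 10^0.
Result: 6.00 × 10² m.

6.00 × 10² m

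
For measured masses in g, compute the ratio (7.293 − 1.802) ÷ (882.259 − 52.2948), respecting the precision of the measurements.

0.006616

7.293 − 1.802 = 5.491, limited to 3 d.p. → 4 s.f.; 882.259 − 52.2948 = 829.9642, limited to 3 d.p. → 6 s.f.
Carrying full precision, 5.491 ÷ 829.9642 = 0.00661594801318…; keep min(4, 6) = 4 s.f.
Rounded to 4 significant figures: 0.006616.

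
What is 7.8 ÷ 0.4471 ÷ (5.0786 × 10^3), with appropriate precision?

0.0034

7.8 ÷ 0.4471 ÷ (5.0786 × 10^3) = 0.00343515172973…
Multiplication/division keeps the fewest significant figures: 7.8 → 2 s.f., 0.4471 → 4 s.f., 5.0786 × 10^3 → 5 s.f.; limit is 2.
Rounded to 2 significant figures: 0.0034.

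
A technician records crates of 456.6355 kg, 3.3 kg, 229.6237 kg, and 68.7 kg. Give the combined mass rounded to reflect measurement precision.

758.3 kg

456.6355 kg + 3.3 kg + 229.6237 kg + 68.7 kg = 758.2592 kg.
Addition/subtraction keeps the fewest decimal places: 456.6355 → 4 decimal places, 3.3 → 1 decimal place, 229.6237 → 4 decimal places, 68.7 → 1 decimal place; limit is 1.
Rounded to 1 decimal place: 758.3 kg.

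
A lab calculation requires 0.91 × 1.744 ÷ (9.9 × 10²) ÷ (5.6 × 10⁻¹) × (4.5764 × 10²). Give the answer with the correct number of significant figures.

1.3

0.91 × 1.744 ÷ (9.9 × 10²) ÷ (5.6 × 10⁻¹) × (4.5764 × 10²) = 1.31005228283…
Multiplication/division keeps the fewest significant figures: 0.91 → 2 s.f., 1.744 → 4 s.f., 9.9 × 10² → 2 s.f., 5.6 × 10⁻¹ → 2 s.f., 4.5764 × 10² → 5 s.f.; limit is 2.
Rounded to 2 significant figures: 1.3.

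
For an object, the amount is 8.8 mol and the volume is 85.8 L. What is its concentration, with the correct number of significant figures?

0.10 mol/L

concentration = 8.8 mol ÷ 85.8 L = 0.102564102564… mol/L.
8.8 has 2 significant figures; 85.8 has 3.
Division/multiplication keeps the fewest: 2 significant figures.
Rounded: 0.10 mol/L.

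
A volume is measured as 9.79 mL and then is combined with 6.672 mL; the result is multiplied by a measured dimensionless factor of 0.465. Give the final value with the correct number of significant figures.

7.65 mL

9.79 mL + 6.672 mL = 16.462 mL; the sum is limited to 2 decimal places (4 s.f.).
Carrying full precision, 16.462 × 0.465 = 7.65483 mL; 0.465 has 3 s.f., so the result keeps min(4, 3) = 3 s.f.
Rounded to 3 significant figures: 7.65 mL.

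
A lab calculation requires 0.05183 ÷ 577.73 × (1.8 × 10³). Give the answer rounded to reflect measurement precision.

0.05183 ÷ 577.73 × (1.8 × 10³) = 0.161483738078…
Multiplication/division keeps the fewest significant figures: 0.05183 → 4 s.f., 577.73 → 5 s.f., 1.8 × 10³ → 2 s.f.; limit is 2.
Rounded to 2 significant figures: 0.16.

0.16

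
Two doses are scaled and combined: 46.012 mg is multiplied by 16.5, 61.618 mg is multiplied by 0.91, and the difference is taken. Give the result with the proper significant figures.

703 mg

46.012 × 16.5 = 759.198 → 759 mg (3 s.f., last digit at the 10^0 place).
61.618 × 0.91 = 56.07238 → 56 mg (2 s.f., last digit at the 10^0 place).
Difference: 703.12562 mg; keep the coarser place, 10^0.
Result: 703 mg.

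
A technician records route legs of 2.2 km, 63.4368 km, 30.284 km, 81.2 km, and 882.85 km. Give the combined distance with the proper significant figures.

2.2 km + 63.4368 km + 30.284 km + 81.2 km + 882.85 km = 1059.9708 km.
Addition/subtraction keeps the fewest decimal places: 2.2 → 1 decimal place, 63.4368 → 4 decimal places, 30.284 → 3 decimal places, 81.2 → 1 decimal place, 882.85 → 2 decimal places; limit is 1.
Rounded to 1 decimal place: 1060.0 km.

1060.0 km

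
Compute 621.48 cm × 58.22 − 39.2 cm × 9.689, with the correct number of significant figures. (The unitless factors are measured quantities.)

3.580 × 10^4 cm

621.48 × 58.22 = 36182.5656 → 3.618 × 10^4 cm (4 s.f., last digit at the 10^1 place).
39.2 × 9.689 = 379.8088 → 3.80 × 10^2 cm (3 s.f., last digit at the 10^0 place).
Difference: 35802.7568 cm; keep the coarser place, 10^1.
Result: 3.580 × 10^4 cm.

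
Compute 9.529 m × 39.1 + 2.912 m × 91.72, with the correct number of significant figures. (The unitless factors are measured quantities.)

640. m

9.529 × 39.1 = 372.5839 → 373 m (3 s.f., last digit at the 10^0 place).
2.912 × 91.72 = 267.08864 → 267.1 m (4 s.f., last digit at the 10^-1 place).
Sum: 639.67254 m; keep the coarser place, 10^0.
Result: 640. m.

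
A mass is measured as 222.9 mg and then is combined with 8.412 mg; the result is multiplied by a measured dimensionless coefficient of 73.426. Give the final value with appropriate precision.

1.698 × 10⁴ mg

222.9 mg + 8.412 mg = 231.312 mg; the sum is limited to 1 decimal place (4 s.f.).
Carrying full precision, 231.312 × 73.426 = 16984.314912 mg; 73.426 has 5 s.f., so the result keeps min(4, 5) = 4 s.f.
Rounded to 4 significant figures: 1.698 × 10⁴ mg.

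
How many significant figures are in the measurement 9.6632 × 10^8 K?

9.6632 × 10^8: in scientific notation every digit of the coefficient is significant.

5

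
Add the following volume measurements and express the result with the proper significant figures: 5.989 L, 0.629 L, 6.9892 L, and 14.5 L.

5.989 L + 0.629 L + 6.9892 L + 14.5 L = 28.1072 L.
Addition/subtraction keeps the fewest decimal places: 5.989 → 3 decimal places, 0.629 → 3 decimal places, 6.9892 → 4 decimal places, 14.5 → 1 decimal place; limit is 1.
Rounded to 1 decimal place: 28.1 L.

28.1 L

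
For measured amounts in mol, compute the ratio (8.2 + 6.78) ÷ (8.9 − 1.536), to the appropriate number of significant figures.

2.0

8.2 + 6.78 = 14.98, limited to 1 d.p. → 3 s.f.; 8.9 − 1.536 = 7.364, limited to 1 d.p. → 2 s.f.
Carrying full precision, 14.98 ÷ 7.364 = 2.03422053232…; keep min(3, 2) = 2 s.f.
Rounded to 2 significant figures: 2.0.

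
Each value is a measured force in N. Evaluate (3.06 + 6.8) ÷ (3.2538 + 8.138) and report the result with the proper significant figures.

0.87

3.06 + 6.8 = 9.86, limited to 1 d.p. → 2 s.f.; 3.2538 + 8.138 = 11.3918, limited to 3 d.p. → 5 s.f.
Carrying full precision, 9.86 ÷ 11.3918 = 0.865534858407…; keep min(2, 5) = 2 s.f.
Rounded to 2 significant figures: 0.87.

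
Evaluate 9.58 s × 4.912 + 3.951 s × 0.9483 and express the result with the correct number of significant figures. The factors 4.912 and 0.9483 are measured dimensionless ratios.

50.8 s

9.58 × 4.912 = 47.05696 → 47.1 s (3 s.f., last digit at the 10^-1 place).
3.951 × 0.9483 = 3.7467333 → 3.747 s (4 s.f., last digit at the 10^-3 place).
Sum: 50.8036933 s; keep the coarser place, 10^-1.
Result: 50.8 s.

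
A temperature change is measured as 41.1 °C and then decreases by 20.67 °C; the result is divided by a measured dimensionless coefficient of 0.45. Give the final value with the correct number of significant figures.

41.1 °C − 20.67 °C = 20.43 °C; the difference is limited to 1 decimal place (3 s.f.).
Carrying full precision, 20.43 ÷ 0.45 = 45.4 °C; 0.45 has 2 s.f., so the result keeps min(3, 2) = 2 s.f.
Rounded to 2 significant figures: 45 °C.

45 °C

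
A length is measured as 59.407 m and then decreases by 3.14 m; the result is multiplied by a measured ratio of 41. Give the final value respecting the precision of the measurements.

2.3 × 10^3 m

59.407 m − 3.14 m = 56.267 m; the difference is limited to 2 decimal places (4 s.f.).
Carrying full precision, 56.267 × 41 = 2306.947 m; 41 has 2 s.f., so the result keeps min(4, 2) = 2 s.f.
Rounded to 2 significant figures: 2.3 × 10^3 m.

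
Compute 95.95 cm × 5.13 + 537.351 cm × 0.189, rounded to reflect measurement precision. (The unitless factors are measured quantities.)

95.95 × 5.13 = 492.2235 → 492 cm (3 s.f., last digit at the 10^0 place).
537.351 × 0.189 = 101.559339 → 102 cm (3 s.f., last digit at the 10^0 place).
Sum: 593.782839 cm; keep the coarser place, 10^0.
Result: 594 cm.

594 cm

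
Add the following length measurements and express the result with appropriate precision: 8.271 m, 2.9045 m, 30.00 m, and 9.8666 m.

51.04 m

8.271 m + 2.9045 m + 30.00 m + 9.8666 m = 51.0421 m.
Addition/subtraction keeps the fewest decimal places: 8.271 → 3 decimal places, 2.9045 → 4 decimal places, 30.00 → 2 decimal places, 9.8666 → 4 decimal places; limit is 2.
Rounded to 2 decimal places: 51.04 m.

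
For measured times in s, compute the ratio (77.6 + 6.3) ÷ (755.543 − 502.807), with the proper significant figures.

0.332

77.6 + 6.3 = 83.9, limited to 1 d.p. → 3 s.f.; 755.543 − 502.807 = 252.736, limited to 3 d.p. → 6 s.f.
Carrying full precision, 83.9 ÷ 252.736 = 0.331966953659…; keep min(3, 6) = 3 s.f.
Rounded to 3 significant figures: 0.332.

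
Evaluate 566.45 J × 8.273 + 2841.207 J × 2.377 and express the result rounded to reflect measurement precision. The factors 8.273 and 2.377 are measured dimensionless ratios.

566.45 × 8.273 = 4686.24085 → 4686 J (4 s.f., last digit at the 10^0 place).
2841.207 × 2.377 = 6753.549039 → 6.754 × 10^3 J (4 s.f., last digit at the 10^0 place).
Sum: 11439.789889 J; keep the coarser place, 10^0.
Result: 1.1440 × 10^4 J.

1.1440 × 10^4 J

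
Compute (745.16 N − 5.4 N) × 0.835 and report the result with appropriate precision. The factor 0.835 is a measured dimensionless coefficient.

745.16 N − 5.4 N = 739.76 N; the difference is limited to 1 decimal place (4 s.f.).
Carrying full precision, 739.76 × 0.835 = 617.6996 N; 0.835 has 3 s.f., so the result keeps min(4, 3) = 3 s.f.
Rounded to 3 significant figures: 618 N.

618 N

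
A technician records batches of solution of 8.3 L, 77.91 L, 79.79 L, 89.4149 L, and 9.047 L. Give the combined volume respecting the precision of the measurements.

264.5 L

8.3 L + 77.91 L + 79.79 L + 89.4149 L + 9.047 L = 264.4619 L.
Addition/subtraction keeps the fewest decimal places: 8.3 → 1 decimal place, 77.91 → 2 decimal places, 79.79 → 2 decimal places, 89.4149 → 4 decimal places, 9.047 → 3 decimal places; limit is 1.
Rounded to 1 decimal place: 264.5 L.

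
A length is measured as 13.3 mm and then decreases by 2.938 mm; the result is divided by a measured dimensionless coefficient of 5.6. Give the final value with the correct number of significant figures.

13.3 mm − 2.938 mm = 10.362 mm; the difference is limited to 1 decimal place (3 s.f.).
Carrying full precision, 10.362 ÷ 5.6 = 1.85035714286… mm; 5.6 has 2 s.f., so the result keeps min(3, 2) = 2 s.f.
Rounded to 2 significant figures: 1.9 mm.

1.9 mm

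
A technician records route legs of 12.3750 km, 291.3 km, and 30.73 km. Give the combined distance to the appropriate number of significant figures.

12.3750 km + 291.3 km + 30.73 km = 334.4050 km.
Addition/subtraction keeps the fewest decimal places: 12.3750 → 4 decimal places, 291.3 → 1 decimal place, 30.73 → 2 decimal places; limit is 1.
Rounded to 1 decimal place: 334.4 km.

334.4 km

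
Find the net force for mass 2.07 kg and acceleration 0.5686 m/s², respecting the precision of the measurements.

1.18 N

net force = 2.07 kg × 0.5686 m/s² = 1.177002 N.
2.07 has 3 significant figures; 0.5686 has 4.
Division/multiplication keeps the fewest: 3 significant figures.
Rounded: 1.18 N.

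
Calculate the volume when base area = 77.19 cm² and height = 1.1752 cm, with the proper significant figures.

90.71 cm³

volume = 77.19 cm² × 1.1752 cm = 90.713688 cm³.
77.19 has 4 significant figures; 1.1752 has 5.
Division/multiplication keeps the fewest: 4 significant figures.
Rounded: 90.71 cm³.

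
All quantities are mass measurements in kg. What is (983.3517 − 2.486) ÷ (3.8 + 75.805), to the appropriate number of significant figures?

983.3517 − 2.486 = 980.8657, limited to 3 d.p. → 6 s.f.; 3.8 + 75.805 = 79.605, limited to 1 d.p. → 3 s.f.
Carrying full precision, 980.8657 ÷ 79.605 = 12.3216594435…; keep min(6, 3) = 3 s.f.
Rounded to 3 significant figures: 12.3.

12.3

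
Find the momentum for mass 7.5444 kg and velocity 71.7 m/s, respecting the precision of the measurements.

541 kg·m/s

momentum = 7.5444 kg × 71.7 m/s = 540.93348 kg·m/s.
7.5444 has 5 significant figures; 71.7 has 3.
Division/multiplication keeps the fewest: 3 significant figures.
Rounded: 541 kg·m/s.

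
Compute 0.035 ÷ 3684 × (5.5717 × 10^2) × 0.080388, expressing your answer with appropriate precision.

0.035 ÷ 3684 × (5.5717 × 10^2) × 0.080388 = 0.000425527244463…
Multiplication/division keeps the fewest significant figures: 0.035 → 2 s.f., 3684 → 4 s.f., 5.5717 × 10^2 → 5 s.f., 0.080388 → 5 s.f.; limit is 2.
Rounded to 2 significant figures: 4.3 × 10^-4.

4.3 × 10^-4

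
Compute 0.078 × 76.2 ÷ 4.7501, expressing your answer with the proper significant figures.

0.078 × 76.2 ÷ 4.7501 = 1.25125786826…
Multiplication/division keeps the fewest significant figures: 0.078 → 2 s.f., 76.2 → 3 s.f., 4.7501 → 5 s.f.; limit is 2.
Rounded to 2 significant figures: 1.3.

1.3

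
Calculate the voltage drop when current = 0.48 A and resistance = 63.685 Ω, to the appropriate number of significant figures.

31 V

voltage drop = 0.48 A × 63.685 Ω = 30.5688 V.
0.48 has 2 significant figures; 63.685 has 5.
Division/multiplication keeps the fewest: 2 significant figures.
Rounded: 31 V.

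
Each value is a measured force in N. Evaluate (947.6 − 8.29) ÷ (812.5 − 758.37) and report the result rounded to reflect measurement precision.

17.4

947.6 − 8.29 = 939.31, limited to 1 d.p. → 4 s.f.; 812.5 − 758.37 = 54.13, limited to 1 d.p. → 3 s.f.
Carrying full precision, 939.31 ÷ 54.13 = 17.3528542398…; keep min(4, 3) = 3 s.f.
Rounded to 3 significant figures: 17.4.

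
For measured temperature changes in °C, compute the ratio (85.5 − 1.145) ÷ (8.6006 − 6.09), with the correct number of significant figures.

33.6

85.5 − 1.145 = 84.355, limited to 1 d.p. → 3 s.f.; 8.6006 − 6.09 = 2.5106, limited to 2 d.p. → 3 s.f.
Carrying full precision, 84.355 ÷ 2.5106 = 33.5995379591…; keep min(3, 3) = 3 s.f.
Rounded to 3 significant figures: 33.6.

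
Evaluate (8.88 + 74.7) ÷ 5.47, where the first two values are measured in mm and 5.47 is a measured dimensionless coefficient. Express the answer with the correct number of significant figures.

15.3 mm

8.88 mm + 74.7 mm = 83.58 mm; the sum is limited to 1 decimal place (3 s.f.).
Carrying full precision, 83.58 ÷ 5.47 = 15.2797074954… mm; 5.47 has 3 s.f., so the result keeps min(3, 3) = 3 s.f.
Rounded to 3 significant figures: 15.3 mm.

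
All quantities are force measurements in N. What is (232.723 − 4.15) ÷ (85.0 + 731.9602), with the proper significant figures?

232.723 − 4.15 = 228.573, limited to 2 d.p. → 5 s.f.; 85.0 + 731.9602 = 816.9602, limited to 1 d.p. → 4 s.f.
Carrying full precision, 228.573 ÷ 816.9602 = 0.279784743492…; keep min(5, 4) = 4 s.f.
Rounded to 4 significant figures: 0.2798.

0.2798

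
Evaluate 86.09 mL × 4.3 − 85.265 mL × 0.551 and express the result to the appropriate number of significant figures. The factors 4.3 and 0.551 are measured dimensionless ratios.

86.09 × 4.3 = 370.187 → 3.7 × 10² mL (2 s.f., last digit at the 10^1 place).
85.265 × 0.551 = 46.981015 → 47.0 mL (3 s.f., last digit at the 10^-1 place).
Difference: 323.205985 mL; keep the coarser place, 10^1.
Result: 3.2 × 10² mL.

3.2 × 10² mL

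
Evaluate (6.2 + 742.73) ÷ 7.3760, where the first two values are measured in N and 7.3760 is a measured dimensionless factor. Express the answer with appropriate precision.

6.2 N + 742.73 N = 748.93 N; the sum is limited to 1 decimal place (4 s.f.).
Carrying full precision, 748.93 ÷ 7.3760 = 101.536062907… N; 7.3760 has 5 s.f., so the result keeps min(4, 5) = 4 s.f.
Rounded to 4 significant figures: 1.015 × 10² N.

1.015 × 10² N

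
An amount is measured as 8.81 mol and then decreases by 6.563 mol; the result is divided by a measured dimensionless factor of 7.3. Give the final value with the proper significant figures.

0.31 mol

8.81 mol − 6.563 mol = 2.247 mol; the difference is limited to 2 decimal places (3 s.f.).
Carrying full precision, 2.247 ÷ 7.3 = 0.307808219178… mol; 7.3 has 2 s.f., so the result keeps min(3, 2) = 2 s.f.
Rounded to 2 significant figures: 0.31 mol.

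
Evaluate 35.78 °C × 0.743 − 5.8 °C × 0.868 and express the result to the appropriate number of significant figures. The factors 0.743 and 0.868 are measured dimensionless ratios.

35.78 × 0.743 = 26.58454 → 26.6 °C (3 s.f., last digit at the 10^-1 place).
5.8 × 0.868 = 5.0344 → 5.0 °C (2 s.f., last digit at the 10^-1 place).
Difference: 21.55014 °C; keep the coarser place, 10^-1.
Result: 21.6 °C.

21.6 °C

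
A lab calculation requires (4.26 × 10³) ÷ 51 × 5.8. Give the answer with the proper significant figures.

(4.26 × 10³) ÷ 51 × 5.8 = 484.470588235…
Multiplication/division keeps the fewest significant figures: 4.26 × 10³ → 3 s.f., 51 → 2 s.f., 5.8 → 2 s.f.; limit is 2.
Rounded to 2 significant figures: 4.8 × 10².

4.8 × 10²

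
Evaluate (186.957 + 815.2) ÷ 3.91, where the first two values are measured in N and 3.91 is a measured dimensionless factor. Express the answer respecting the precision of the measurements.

256 N

186.957 N + 815.2 N = 1002.157 N; the sum is limited to 1 decimal place (5 s.f.).
Carrying full precision, 1002.157 ÷ 3.91 = 256.306138107… N; 3.91 has 3 s.f., so the result keeps min(5, 3) = 3 s.f.
Rounded to 3 significant figures: 256 N.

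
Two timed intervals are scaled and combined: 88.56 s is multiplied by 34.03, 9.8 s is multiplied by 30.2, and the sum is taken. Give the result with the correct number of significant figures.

3.31 × 10^3 s

88.56 × 34.03 = 3013.6968 → 3014 s (4 s.f., last digit at the 10^0 place).
9.8 × 30.2 = 295.96 → 3.0 × 10^2 s (2 s.f., last digit at the 10^1 place).
Sum: 3309.6568 s; keep the coarser place, 10^1.
Result: 3.31 × 10^3 s.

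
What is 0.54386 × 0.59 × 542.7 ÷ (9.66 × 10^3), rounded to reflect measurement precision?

1.8 × 10^-2

0.54386 × 0.59 × 542.7 ÷ (9.66 × 10^3) = 0.0180269321925…
Multiplication/division keeps the fewest significant figures: 0.54386 → 5 s.f., 0.59 → 2 s.f., 542.7 → 4 s.f., 9.66 × 10^3 → 3 s.f.; limit is 2.
Rounded to 2 significant figures: 1.8 × 10^-2.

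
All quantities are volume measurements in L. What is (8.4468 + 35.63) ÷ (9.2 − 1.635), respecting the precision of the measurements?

5.8

8.4468 + 35.63 = 44.0768, limited to 2 d.p. → 4 s.f.; 9.2 − 1.635 = 7.565, limited to 1 d.p. → 2 s.f.
Carrying full precision, 44.0768 ÷ 7.565 = 5.82641110377…; keep min(4, 2) = 2 s.f.
Rounded to 2 significant figures: 5.8.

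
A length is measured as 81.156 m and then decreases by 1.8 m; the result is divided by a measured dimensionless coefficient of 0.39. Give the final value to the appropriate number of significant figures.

2.0 × 10^2 m

81.156 m − 1.8 m = 79.356 m; the difference is limited to 1 decimal place (3 s.f.).
Carrying full precision, 79.356 ÷ 0.39 = 203.476923077… m; 0.39 has 2 s.f., so the result keeps min(3, 2) = 2 s.f.
Rounded to 2 significant figures: 2.0 × 10^2 m.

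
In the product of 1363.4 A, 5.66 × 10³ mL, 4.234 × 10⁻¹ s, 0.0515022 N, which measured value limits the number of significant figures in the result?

5.66 × 10³ mL

1363.4 A → 5 s.f.; 5.66 × 10³ mL → 3 s.f.; 4.234 × 10⁻¹ s → 4 s.f.; 0.0515022 N → 6 s.f.
The fewest is 3 significant figures, from 5.66 × 10³ mL.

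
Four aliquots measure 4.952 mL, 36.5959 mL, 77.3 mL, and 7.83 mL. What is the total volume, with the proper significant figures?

126.7 mL

4.952 mL + 36.5959 mL + 77.3 mL + 7.83 mL = 126.6779 mL.
Addition/subtraction keeps the fewest decimal places: 4.952 → 3 decimal places, 36.5959 → 4 decimal places, 77.3 → 1 decimal place, 7.83 → 2 decimal places; limit is 1.
Rounded to 1 decimal place: 126.7 mL.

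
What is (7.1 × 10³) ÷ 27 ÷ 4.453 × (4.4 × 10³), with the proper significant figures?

(7.1 × 10³) ÷ 27 ÷ 4.453 × (4.4 × 10³) = 259833.154511…
Multiplication/division keeps the fewest significant figures: 7.1 × 10³ → 2 s.f., 27 → 2 s.f., 4.453 → 4 s.f., 4.4 × 10³ → 2 s.f.; limit is 2.
Rounded to 2 significant figures: 2.6 × 10⁵.

2.6 × 10⁵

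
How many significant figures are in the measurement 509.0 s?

509.0: trailing zeros after a decimal point are significant; zeros between nonzero digits are significant.

4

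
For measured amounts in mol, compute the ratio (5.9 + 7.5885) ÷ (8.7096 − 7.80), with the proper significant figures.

15

5.9 + 7.5885 = 13.4885, limited to 1 d.p. → 3 s.f.; 8.7096 − 7.80 = 0.9096, limited to 2 d.p. → 2 s.f.
Carrying full precision, 13.4885 ÷ 0.9096 = 14.8290457344…; keep min(3, 2) = 2 s.f.
Rounded to 2 significant figures: 15.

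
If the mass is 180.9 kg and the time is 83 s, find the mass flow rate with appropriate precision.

mass flow rate = 180.9 kg ÷ 83 s = 2.17951807229… kg/s.
180.9 has 4 significant figures; 83 has 2.
Division/multiplication keeps the fewest: 2 significant figures.
Rounded: 2.2 kg/s.

2.2 kg/s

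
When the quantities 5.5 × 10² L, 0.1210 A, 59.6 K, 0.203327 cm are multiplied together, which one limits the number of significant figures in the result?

5.5 × 10² L → 2 s.f.; 0.1210 A → 4 s.f.; 59.6 K → 3 s.f.; 0.203327 cm → 6 s.f.
The fewest is 2 significant figures, from 5.5 × 10² L.

5.5 × 10² L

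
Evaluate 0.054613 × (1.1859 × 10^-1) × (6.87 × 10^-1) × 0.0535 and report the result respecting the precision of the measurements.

2.38 × 10^-4

0.054613 × (1.1859 × 10^-1) × (6.87 × 10^-1) × 0.0535 = 0.000238042565373…
Multiplication/division keeps the fewest significant figures: 0.054613 → 5 s.f., 1.1859 × 10^-1 → 5 s.f., 6.87 × 10^-1 → 3 s.f., 0.0535 → 3 s.f.; limit is 3.
Rounded to 3 significant figures: 2.38 × 10^-4.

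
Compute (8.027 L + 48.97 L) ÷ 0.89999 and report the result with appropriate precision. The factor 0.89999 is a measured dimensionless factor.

8.027 L + 48.97 L = 56.997 L; the sum is limited to 2 decimal places (4 s.f.).
Carrying full precision, 56.997 ÷ 0.89999 = 63.3307036745… L; 0.89999 has 5 s.f., so the result keeps min(4, 5) = 4 s.f.
Rounded to 4 significant figures: 63.33 L.

63.33 L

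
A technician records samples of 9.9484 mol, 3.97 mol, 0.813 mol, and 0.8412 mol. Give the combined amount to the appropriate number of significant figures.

15.57 mol

9.9484 mol + 3.97 mol + 0.813 mol + 0.8412 mol = 15.5726 mol.
Addition/subtraction keeps the fewest decimal places: 9.9484 → 4 decimal places, 3.97 → 2 decimal places, 0.813 → 3 decimal places, 0.8412 → 4 decimal places; limit is 2.
Rounded to 2 decimal places: 15.57 mol.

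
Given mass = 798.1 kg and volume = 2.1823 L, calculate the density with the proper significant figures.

density = 798.1 kg ÷ 2.1823 L = 365.715071255… kg/L.
798.1 has 4 significant figures; 2.1823 has 5.
Division/multiplication keeps the fewest: 4 significant figures.
Rounded: 365.7 kg/L.

365.7 kg/L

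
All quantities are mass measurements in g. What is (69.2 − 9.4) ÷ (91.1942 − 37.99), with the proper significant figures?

69.2 − 9.4 = 59.8, limited to 1 d.p. → 3 s.f.; 91.1942 − 37.99 = 53.2042, limited to 2 d.p. → 4 s.f.
Carrying full precision, 59.8 ÷ 53.2042 = 1.12397141579…; keep min(3, 4) = 3 s.f.
Rounded to 3 significant figures: 1.12.

1.12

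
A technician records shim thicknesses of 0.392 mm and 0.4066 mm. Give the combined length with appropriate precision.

0.392 mm + 0.4066 mm = 0.7986 mm.
Addition/subtraction keeps the fewest decimal places: 0.392 → 3 decimal places, 0.4066 → 4 decimal places; limit is 3.
Rounded to 3 decimal places: 0.799 mm.

0.799 mm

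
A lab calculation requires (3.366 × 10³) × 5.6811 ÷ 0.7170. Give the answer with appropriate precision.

2.667 × 10⁴

(3.366 × 10³) × 5.6811 ÷ 0.7170 = 26670.2686192…
Multiplication/division keeps the fewest significant figures: 3.366 × 10³ → 4 s.f., 5.6811 → 5 s.f., 0.7170 → 4 s.f.; limit is 4.
Rounded to 4 significant figures: 2.667 × 10⁴.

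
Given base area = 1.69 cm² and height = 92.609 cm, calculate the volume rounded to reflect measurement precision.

157 cm³

volume = 1.69 cm² × 92.609 cm = 156.50921 cm³.
1.69 has 3 significant figures; 92.609 has 5.
Division/multiplication keeps the fewest: 3 significant figures.
Rounded: 157 cm³.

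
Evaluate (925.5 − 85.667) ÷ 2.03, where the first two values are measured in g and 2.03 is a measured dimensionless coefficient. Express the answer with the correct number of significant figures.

925.5 g − 85.667 g = 839.833 g; the difference is limited to 1 decimal place (4 s.f.).
Carrying full precision, 839.833 ÷ 2.03 = 413.710837438… g; 2.03 has 3 s.f., so the result keeps min(4, 3) = 3 s.f.
Rounded to 3 significant figures: 414 g.

414 g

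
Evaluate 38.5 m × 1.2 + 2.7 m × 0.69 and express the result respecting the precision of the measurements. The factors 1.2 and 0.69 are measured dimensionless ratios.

48 m

38.5 × 1.2 = 46.2 → 46 m (2 s.f., last digit at the 10^0 place).
2.7 × 0.69 = 1.863 → 1.9 m (2 s.f., last digit at the 10^-1 place).
Sum: 48.063 m; keep the coarser place, 10^0.
Result: 48 m.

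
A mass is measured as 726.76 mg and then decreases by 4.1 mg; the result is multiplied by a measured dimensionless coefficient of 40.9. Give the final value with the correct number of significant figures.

2.96 × 10⁴ mg

726.76 mg − 4.1 mg = 722.66 mg; the difference is limited to 1 decimal place (4 s.f.).
Carrying full precision, 722.66 × 40.9 = 29556.794 mg; 40.9 has 3 s.f., so the result keeps min(4, 3) = 3 s.f.
Rounded to 3 significant figures: 2.96 × 10⁴ mg.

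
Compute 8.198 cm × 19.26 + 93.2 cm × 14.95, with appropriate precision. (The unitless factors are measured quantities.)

1.55 × 10³ cm

8.198 × 19.26 = 157.89348 → 157.9 cm (4 s.f., last digit at the 10^-1 place).
93.2 × 14.95 = 1393.34 → 1.39 × 10³ cm (3 s.f., last digit at the 10^1 place).
Sum: 1551.23348 cm; keep the coarser place, 10^1.
Result: 1.55 × 10³ cm.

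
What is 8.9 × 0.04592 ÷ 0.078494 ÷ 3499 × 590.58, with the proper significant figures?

8.9 × 0.04592 ÷ 0.078494 ÷ 3499 × 590.58 = 0.87880034359…
Multiplication/division keeps the fewest significant figures: 8.9 → 2 s.f., 0.04592 → 4 s.f., 0.078494 → 5 s.f., 3499 → 4 s.f., 590.58 → 5 s.f.; limit is 2.
Rounded to 2 significant figures: 0.88.

0.88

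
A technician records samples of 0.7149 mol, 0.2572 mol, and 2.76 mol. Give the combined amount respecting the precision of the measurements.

3.73 mol

0.7149 mol + 0.2572 mol + 2.76 mol = 3.7321 mol.
Addition/subtraction keeps the fewest decimal places: 0.7149 → 4 decimal places, 0.2572 → 4 decimal places, 2.76 → 2 decimal places; limit is 2.
Rounded to 2 decimal places: 3.73 mol.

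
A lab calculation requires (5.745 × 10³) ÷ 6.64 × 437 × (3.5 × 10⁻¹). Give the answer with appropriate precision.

(5.745 × 10³) ÷ 6.64 × 437 × (3.5 × 10⁻¹) = 132333.998494…
Multiplication/division keeps the fewest significant figures: 5.745 × 10³ → 4 s.f., 6.64 → 3 s.f., 437 → 3 s.f., 3.5 × 10⁻¹ → 2 s.f.; limit is 2.
Rounded to 2 significant figures: 1.3 × 10⁵.

1.3 × 10⁵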